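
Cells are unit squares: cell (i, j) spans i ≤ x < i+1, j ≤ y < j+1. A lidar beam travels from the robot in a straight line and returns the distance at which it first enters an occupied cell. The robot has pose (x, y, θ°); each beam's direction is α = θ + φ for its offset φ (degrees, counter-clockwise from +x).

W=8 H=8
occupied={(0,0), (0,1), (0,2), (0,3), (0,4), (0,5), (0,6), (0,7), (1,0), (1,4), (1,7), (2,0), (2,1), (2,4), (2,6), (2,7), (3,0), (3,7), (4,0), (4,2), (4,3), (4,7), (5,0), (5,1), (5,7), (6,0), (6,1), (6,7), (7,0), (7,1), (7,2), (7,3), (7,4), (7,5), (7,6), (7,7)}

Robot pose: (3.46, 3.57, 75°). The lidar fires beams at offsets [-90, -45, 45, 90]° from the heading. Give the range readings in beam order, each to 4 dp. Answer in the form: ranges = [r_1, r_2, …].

beam 1: φ=-90°, α=345°
  dir = (cos 345°, sin 345°) = (0.9659, -0.2588); from cell (3,3)
  next x-line at t=0.5590, next y-line at t=2.2023; Δt_x=1.0353, Δt_y=3.8637
    x: enter (4,3) at t=0.5590 ← occupied
  → r_1 = 0.5590
beam 2: φ=-45°, α=30°
  dir = (cos 30°, sin 30°) = (0.8660, 0.5000); from cell (3,3)
  next x-line at t=0.6235, next y-line at t=0.8600; Δt_x=1.1547, Δt_y=2.0000
    x: enter (4,3) at t=0.6235 ← occupied
  → r_2 = 0.6235
beam 3: φ=45°, α=120°
  dir = (cos 120°, sin 120°) = (-0.5000, 0.8660); from cell (3,3)
  next x-line at t=0.9200, next y-line at t=0.4965; Δt_x=2.0000, Δt_y=1.1547
    y: enter (3,4) at t=0.4965
    x: enter (2,4) at t=0.9200 ← occupied
  → r_3 = 0.9200
beam 4: φ=90°, α=165°
  dir = (cos 165°, sin 165°) = (-0.9659, 0.2588); from cell (3,3)
  next x-line at t=0.4762, next y-line at t=1.6614; Δt_x=1.0353, Δt_y=3.8637
    x: enter (2,3) at t=0.4762
    x: enter (1,3) at t=1.5115
    y: enter (1,4) at t=1.6614 ← occupied
  → r_4 = 1.6614

ranges = [0.5590, 0.6235, 0.9200, 1.6614]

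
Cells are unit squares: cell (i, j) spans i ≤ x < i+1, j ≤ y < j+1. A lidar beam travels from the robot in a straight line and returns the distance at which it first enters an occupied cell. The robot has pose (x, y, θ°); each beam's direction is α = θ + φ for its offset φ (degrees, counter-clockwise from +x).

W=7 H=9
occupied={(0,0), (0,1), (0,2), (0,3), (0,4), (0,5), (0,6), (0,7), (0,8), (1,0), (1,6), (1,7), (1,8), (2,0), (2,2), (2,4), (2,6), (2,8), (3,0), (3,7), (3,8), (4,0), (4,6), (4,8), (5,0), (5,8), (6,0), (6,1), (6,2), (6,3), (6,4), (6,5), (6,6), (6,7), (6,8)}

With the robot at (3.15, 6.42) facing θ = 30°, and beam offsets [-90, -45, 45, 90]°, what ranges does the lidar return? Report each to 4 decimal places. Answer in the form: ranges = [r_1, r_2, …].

ranges = [5.7000, 0.8800, 0.6005, 0.3000]

beam 1: φ=-90°, α=300°
  d=(0.5000,-0.8660)  start (3,6)  tX=1.7000 tY=0.4850  stride 1/|dx|=2.0000 1/|dy|=1.1547
    cross y-line → (3,5), t=0.4850
    cross y-line → (3,4), t=1.6397
    cross x-line → (4,4), t=1.7000
    cross y-line → (4,3), t=2.7944
    cross x-line → (5,3), t=3.7000
    cross y-line → (5,2), t=3.9491
    cross y-line → (5,1), t=5.1038
    cross x-line → (6,1), t=5.7000 (wall)
  → r_1 = 5.7000
beam 2: φ=-45°, α=345°
  d=(0.9659,-0.2588)  start (3,6)  tX=0.8800 tY=1.6228  stride 1/|dx|=1.0353 1/|dy|=3.8637
    cross x-line → (4,6), t=0.8800 (wall)
  → r_2 = 0.8800
beam 3: φ=45°, α=75°
  d=(0.2588,0.9659)  start (3,6)  tX=3.2841 tY=0.6005  stride 1/|dx|=3.8637 1/|dy|=1.0353
    cross y-line → (3,7), t=0.6005 (wall)
  → r_3 = 0.6005
beam 4: φ=90°, α=120°
  d=(-0.5000,0.8660)  start (3,6)  tX=0.3000 tY=0.6697  stride 1/|dx|=2.0000 1/|dy|=1.1547
    cross x-line → (2,6), t=0.3000 (wall)
  → r_4 = 0.3000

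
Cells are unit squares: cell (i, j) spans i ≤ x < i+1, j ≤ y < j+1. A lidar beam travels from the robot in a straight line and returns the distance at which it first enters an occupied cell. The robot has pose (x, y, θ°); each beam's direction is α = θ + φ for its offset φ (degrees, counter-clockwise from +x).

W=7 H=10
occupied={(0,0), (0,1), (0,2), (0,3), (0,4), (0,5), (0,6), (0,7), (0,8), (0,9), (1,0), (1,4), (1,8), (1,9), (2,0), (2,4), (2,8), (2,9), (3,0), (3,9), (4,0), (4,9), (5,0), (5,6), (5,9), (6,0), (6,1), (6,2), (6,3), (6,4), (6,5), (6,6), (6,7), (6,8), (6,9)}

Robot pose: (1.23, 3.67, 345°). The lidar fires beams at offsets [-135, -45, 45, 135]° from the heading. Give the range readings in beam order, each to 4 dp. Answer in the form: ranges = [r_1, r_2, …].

ranges = [0.2656, 3.0831, 0.6600, 0.3811]

beam 1: φ=-135°, α=210°
  direction (-0.8660, -0.5000); cell (1,3); t to first gridline: x 0.2656, y 1.3400 (then +1.1547 / +2.0000)
    (0,3) via x @ 0.2656  # hit
  → r_1 = 0.2656
beam 2: φ=-45°, α=300°
  direction (0.5000, -0.8660); cell (1,3); t to first gridline: x 1.5400, y 0.7736 (then +2.0000 / +1.1547)
    (1,2) via y @ 0.7736
    (2,2) via x @ 1.5400
    (2,1) via y @ 1.9283
    (2,0) via y @ 3.0831  # hit
  → r_2 = 3.0831
beam 3: φ=45°, α=30°
  direction (0.8660, 0.5000); cell (1,3); t to first gridline: x 0.8891, y 0.6600 (then +1.1547 / +2.0000)
    (1,4) via y @ 0.6600  # hit
  → r_3 = 0.6600
beam 4: φ=135°, α=120°
  direction (-0.5000, 0.8660); cell (1,3); t to first gridline: x 0.4600, y 0.3811 (then +2.0000 / +1.1547)
    (1,4) via y @ 0.3811  # hit
  → r_4 = 0.3811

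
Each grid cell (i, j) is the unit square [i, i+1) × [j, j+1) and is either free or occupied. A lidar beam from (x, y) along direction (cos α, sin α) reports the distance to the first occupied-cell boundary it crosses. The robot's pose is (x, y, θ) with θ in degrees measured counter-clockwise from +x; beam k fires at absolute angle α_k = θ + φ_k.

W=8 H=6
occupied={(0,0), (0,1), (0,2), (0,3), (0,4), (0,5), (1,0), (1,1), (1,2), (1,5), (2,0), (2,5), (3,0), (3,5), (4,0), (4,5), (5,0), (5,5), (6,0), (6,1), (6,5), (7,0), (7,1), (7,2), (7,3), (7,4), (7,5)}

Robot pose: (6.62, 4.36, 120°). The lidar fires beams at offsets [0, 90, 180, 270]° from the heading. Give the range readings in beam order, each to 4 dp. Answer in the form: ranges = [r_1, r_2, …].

ranges = [0.7390, 5.3347, 0.7600, 0.4388]

beam 1: φ=0°, α=120°
  d=(-0.5000,0.8660)  start (6,4)  tX=1.2400 tY=0.7390  stride 1/|dx|=2.0000 1/|dy|=1.1547
    cross y-line → (6,5), t=0.7390 (wall)
  → r_1 = 0.7390
beam 2: φ=90°, α=210°
  d=(-0.8660,-0.5000)  start (6,4)  tX=0.7159 tY=0.7200  stride 1/|dx|=1.1547 1/|dy|=2.0000
    cross x-line → (5,4), t=0.7159
    cross y-line → (5,3), t=0.7200
    cross x-line → (4,3), t=1.8706
    cross y-line → (4,2), t=2.7200
    cross x-line → (3,2), t=3.0253
    cross x-line → (2,2), t=4.1800
    cross y-line → (2,1), t=4.7200
    cross x-line → (1,1), t=5.3347 (wall)
  → r_2 = 5.3347
beam 3: φ=180°, α=300°
  d=(0.5000,-0.8660)  start (6,4)  tX=0.7600 tY=0.4157  stride 1/|dx|=2.0000 1/|dy|=1.1547
    cross y-line → (6,3), t=0.4157
    cross x-line → (7,3), t=0.7600 (wall)
  → r_3 = 0.7600
beam 4: φ=270°, α=30°
  d=(0.8660,0.5000)  start (6,4)  tX=0.4388 tY=1.2800  stride 1/|dx|=1.1547 1/|dy|=2.0000
    cross x-line → (7,4), t=0.4388 (wall)
  → r_4 = 0.4388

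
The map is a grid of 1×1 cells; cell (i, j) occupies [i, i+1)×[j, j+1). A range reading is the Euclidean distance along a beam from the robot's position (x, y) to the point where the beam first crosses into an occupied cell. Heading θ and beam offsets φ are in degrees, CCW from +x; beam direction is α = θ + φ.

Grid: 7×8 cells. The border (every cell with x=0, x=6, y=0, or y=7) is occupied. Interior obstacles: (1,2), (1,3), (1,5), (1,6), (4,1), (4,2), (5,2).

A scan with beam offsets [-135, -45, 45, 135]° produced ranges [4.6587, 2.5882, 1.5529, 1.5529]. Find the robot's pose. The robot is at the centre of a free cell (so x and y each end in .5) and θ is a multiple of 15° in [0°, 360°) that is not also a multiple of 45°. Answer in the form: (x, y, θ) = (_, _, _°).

Candidates: 23 free-cell centres × 16 headings = 368 poses. Raycast each; keep the one whose scan matches to 4 dp.
  (5.5, 6.5, 255°): beam 1 = 0.5774 ≠ 4.6587 ✗
  (5.5, 3.5, 30°): beam 1 = 0.5176 ≠ 4.6587 ✗
  (2.5, 5.5, 300°): beam 1 = 0.5176 ≠ 4.6587 ✗
  (4.5, 5.5, 120°): beam 1 = 1.5529 ≠ 4.6587 ✗
  …
  (3.5, 5.5, 30°): r_1=4.6587, r_2=2.5882, r_3=1.5529, r_4=1.5529 — all match ✓
Only this pose fits every beam.

(x, y, θ) = (3.5, 5.5, 30°)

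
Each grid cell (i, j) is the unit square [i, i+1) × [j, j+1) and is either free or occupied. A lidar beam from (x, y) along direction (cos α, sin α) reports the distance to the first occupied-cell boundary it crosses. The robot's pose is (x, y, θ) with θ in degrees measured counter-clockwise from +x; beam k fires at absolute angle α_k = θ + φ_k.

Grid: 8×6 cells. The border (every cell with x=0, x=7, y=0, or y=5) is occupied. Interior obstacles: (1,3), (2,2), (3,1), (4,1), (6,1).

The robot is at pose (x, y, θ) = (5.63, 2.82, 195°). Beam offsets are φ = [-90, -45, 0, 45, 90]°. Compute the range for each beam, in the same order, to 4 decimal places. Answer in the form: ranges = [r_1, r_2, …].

beam 1: φ=-90°, α=105°
  d=(-0.2588,0.9659)  start (5,2)  tX=2.4341 tY=0.1863  stride 1/|dx|=3.8637 1/|dy|=1.0353
    cross y-line → (5,3), t=0.1863
    cross y-line → (5,4), t=1.2216
    cross y-line → (5,5), t=2.2569 (wall)
  → r_1 = 2.2569
beam 2: φ=-45°, α=150°
  d=(-0.8660,0.5000)  start (5,2)  tX=0.7275 tY=0.3600  stride 1/|dx|=1.1547 1/|dy|=2.0000
    cross y-line → (5,3), t=0.3600
    cross x-line → (4,3), t=0.7275
    cross x-line → (3,3), t=1.8822
    cross y-line → (3,4), t=2.3600
    cross x-line → (2,4), t=3.0369
    cross x-line → (1,4), t=4.1916
    cross y-line → (1,5), t=4.3600 (wall)
  → r_2 = 4.3600
beam 3: φ=0°, α=195°
  d=(-0.9659,-0.2588)  start (5,2)  tX=0.6522 tY=3.1682  stride 1/|dx|=1.0353 1/|dy|=3.8637
    cross x-line → (4,2), t=0.6522
    cross x-line → (3,2), t=1.6875
    cross x-line → (2,2), t=2.7228 (wall)
  → r_3 = 2.7228
beam 4: φ=45°, α=240°
  d=(-0.5000,-0.8660)  start (5,2)  tX=1.2600 tY=0.9469  stride 1/|dx|=2.0000 1/|dy|=1.1547
    cross y-line → (5,1), t=0.9469
    cross x-line → (4,1), t=1.2600 (wall)
  → r_4 = 1.2600
beam 5: φ=90°, α=285°
  d=(0.2588,-0.9659)  start (5,2)  tX=1.4296 tY=0.8489  stride 1/|dx|=3.8637 1/|dy|=1.0353
    cross y-line → (5,1), t=0.8489
    cross x-line → (6,1), t=1.4296 (wall)
  → r_5 = 1.4296

ranges = [2.2569, 4.3600, 2.7228, 1.2600, 1.4296]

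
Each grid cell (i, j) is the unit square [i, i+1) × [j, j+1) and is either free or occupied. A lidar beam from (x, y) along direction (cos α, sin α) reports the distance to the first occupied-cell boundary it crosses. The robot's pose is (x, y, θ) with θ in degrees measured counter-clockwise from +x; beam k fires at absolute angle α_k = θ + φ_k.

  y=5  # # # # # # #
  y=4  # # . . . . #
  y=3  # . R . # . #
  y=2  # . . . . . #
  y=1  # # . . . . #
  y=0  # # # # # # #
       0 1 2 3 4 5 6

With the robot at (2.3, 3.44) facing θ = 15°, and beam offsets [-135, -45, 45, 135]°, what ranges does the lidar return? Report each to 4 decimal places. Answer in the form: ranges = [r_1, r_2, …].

ranges = [1.6628, 4.2724, 1.8013, 1.1200]

beam 1: φ=-135°, α=240°
  d=(-0.5000,-0.8660)  start (2,3)  tX=0.6000 tY=0.5081  stride 1/|dx|=2.0000 1/|dy|=1.1547
    cross y-line → (2,2), t=0.5081
    cross x-line → (1,2), t=0.6000
    cross y-line → (1,1), t=1.6628 (wall)
  → r_1 = 1.6628
beam 2: φ=-45°, α=330°
  d=(0.8660,-0.5000)  start (2,3)  tX=0.8083 tY=0.8800  stride 1/|dx|=1.1547 1/|dy|=2.0000
    cross x-line → (3,3), t=0.8083
    cross y-line → (3,2), t=0.8800
    cross x-line → (4,2), t=1.9630
    cross y-line → (4,1), t=2.8800
    cross x-line → (5,1), t=3.1177
    cross x-line → (6,1), t=4.2724 (wall)
  → r_2 = 4.2724
beam 3: φ=45°, α=60°
  d=(0.5000,0.8660)  start (2,3)  tX=1.4000 tY=0.6466  stride 1/|dx|=2.0000 1/|dy|=1.1547
    cross y-line → (2,4), t=0.6466
    cross x-line → (3,4), t=1.4000
    cross y-line → (3,5), t=1.8013 (wall)
  → r_3 = 1.8013
beam 4: φ=135°, α=150°
  d=(-0.8660,0.5000)  start (2,3)  tX=0.3464 tY=1.1200  stride 1/|dx|=1.1547 1/|dy|=2.0000
    cross x-line → (1,3), t=0.3464
    cross y-line → (1,4), t=1.1200 (wall)
  → r_4 = 1.1200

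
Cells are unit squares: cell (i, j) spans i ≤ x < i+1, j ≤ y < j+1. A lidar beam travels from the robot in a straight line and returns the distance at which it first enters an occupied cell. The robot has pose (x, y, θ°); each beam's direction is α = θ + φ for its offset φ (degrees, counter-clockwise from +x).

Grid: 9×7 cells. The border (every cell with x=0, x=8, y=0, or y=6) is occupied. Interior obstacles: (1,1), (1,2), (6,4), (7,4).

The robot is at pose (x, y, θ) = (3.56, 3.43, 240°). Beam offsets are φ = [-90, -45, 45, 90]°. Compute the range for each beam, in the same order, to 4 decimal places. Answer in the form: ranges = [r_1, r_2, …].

ranges = [2.9560, 1.6614, 2.5157, 4.8600]

beam 1: φ=-90°, α=150°
  dir = (cos 150°, sin 150°) = (-0.8660, 0.5000); from cell (3,3)
  next x-line at t=0.6466, next y-line at t=1.1400; Δt_x=1.1547, Δt_y=2.0000
    x: enter (2,3) at t=0.6466
    y: enter (2,4) at t=1.1400
    x: enter (1,4) at t=1.8013
    x: enter (0,4) at t=2.9560 ← occupied
  → r_1 = 2.9560
beam 2: φ=-45°, α=195°
  dir = (cos 195°, sin 195°) = (-0.9659, -0.2588); from cell (3,3)
  next x-line at t=0.5798, next y-line at t=1.6614; Δt_x=1.0353, Δt_y=3.8637
    x: enter (2,3) at t=0.5798
    x: enter (1,3) at t=1.6150
    y: enter (1,2) at t=1.6614 ← occupied
  → r_2 = 1.6614
beam 3: φ=45°, α=285°
  dir = (cos 285°, sin 285°) = (0.2588, -0.9659); from cell (3,3)
  next x-line at t=1.7000, next y-line at t=0.4452; Δt_x=3.8637, Δt_y=1.0353
    y: enter (3,2) at t=0.4452
    y: enter (3,1) at t=1.4804
    x: enter (4,1) at t=1.7000
    y: enter (4,0) at t=2.5157 ← occupied
  → r_3 = 2.5157
beam 4: φ=90°, α=330°
  dir = (cos 330°, sin 330°) = (0.8660, -0.5000); from cell (3,3)
  next x-line at t=0.5081, next y-line at t=0.8600; Δt_x=1.1547, Δt_y=2.0000
    x: enter (4,3) at t=0.5081
    y: enter (4,2) at t=0.8600
    x: enter (5,2) at t=1.6628
    x: enter (6,2) at t=2.8175
    y: enter (6,1) at t=2.8600
    x: enter (7,1) at t=3.9722
    y: enter (7,0) at t=4.8600 ← occupied
  → r_4 = 4.8600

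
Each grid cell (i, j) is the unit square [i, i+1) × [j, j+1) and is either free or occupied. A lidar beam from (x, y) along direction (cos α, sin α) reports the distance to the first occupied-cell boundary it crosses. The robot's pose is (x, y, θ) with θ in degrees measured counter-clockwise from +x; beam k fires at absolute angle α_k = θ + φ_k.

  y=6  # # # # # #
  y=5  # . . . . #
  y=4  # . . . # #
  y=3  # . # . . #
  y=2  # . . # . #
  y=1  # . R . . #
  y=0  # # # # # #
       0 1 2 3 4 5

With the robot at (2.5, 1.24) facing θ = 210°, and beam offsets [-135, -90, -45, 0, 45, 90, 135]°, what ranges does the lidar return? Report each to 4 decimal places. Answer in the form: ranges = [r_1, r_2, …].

beam 1: φ=-135°, α=75°
  d=(0.2588,0.9659)  start (2,1)  tX=1.9319 tY=0.7868  stride 1/|dx|=3.8637 1/|dy|=1.0353
    cross y-line → (2,2), t=0.7868
    cross y-line → (2,3), t=1.8221 (wall)
  → r_1 = 1.8221
beam 2: φ=-90°, α=120°
  d=(-0.5000,0.8660)  start (2,1)  tX=1.0000 tY=0.8776  stride 1/|dx|=2.0000 1/|dy|=1.1547
    cross y-line → (2,2), t=0.8776
    cross x-line → (1,2), t=1.0000
    cross y-line → (1,3), t=2.0323
    cross x-line → (0,3), t=3.0000 (wall)
  → r_2 = 3.0000
beam 3: φ=-45°, α=165°
  d=(-0.9659,0.2588)  start (2,1)  tX=0.5176 tY=2.9364  stride 1/|dx|=1.0353 1/|dy|=3.8637
    cross x-line → (1,1), t=0.5176
    cross x-line → (0,1), t=1.5529 (wall)
  → r_3 = 1.5529
beam 4: φ=0°, α=210°
  d=(-0.8660,-0.5000)  start (2,1)  tX=0.5774 tY=0.4800  stride 1/|dx|=1.1547 1/|dy|=2.0000
    cross y-line → (2,0), t=0.4800 (wall)
  → r_4 = 0.4800
beam 5: φ=45°, α=255°
  d=(-0.2588,-0.9659)  start (2,1)  tX=1.9319 tY=0.2485  stride 1/|dx|=3.8637 1/|dy|=1.0353
    cross y-line → (2,0), t=0.2485 (wall)
  → r_5 = 0.2485
beam 6: φ=90°, α=300°
  d=(0.5000,-0.8660)  start (2,1)  tX=1.0000 tY=0.2771  stride 1/|dx|=2.0000 1/|dy|=1.1547
    cross y-line → (2,0), t=0.2771 (wall)
  → r_6 = 0.2771
beam 7: φ=135°, α=345°
  d=(0.9659,-0.2588)  start (2,1)  tX=0.5176 tY=0.9273  stride 1/|dx|=1.0353 1/|dy|=3.8637
    cross x-line → (3,1), t=0.5176
    cross y-line → (3,0), t=0.9273 (wall)
  → r_7 = 0.9273

ranges = [1.8221, 3.0000, 1.5529, 0.4800, 0.2485, 0.2771, 0.9273]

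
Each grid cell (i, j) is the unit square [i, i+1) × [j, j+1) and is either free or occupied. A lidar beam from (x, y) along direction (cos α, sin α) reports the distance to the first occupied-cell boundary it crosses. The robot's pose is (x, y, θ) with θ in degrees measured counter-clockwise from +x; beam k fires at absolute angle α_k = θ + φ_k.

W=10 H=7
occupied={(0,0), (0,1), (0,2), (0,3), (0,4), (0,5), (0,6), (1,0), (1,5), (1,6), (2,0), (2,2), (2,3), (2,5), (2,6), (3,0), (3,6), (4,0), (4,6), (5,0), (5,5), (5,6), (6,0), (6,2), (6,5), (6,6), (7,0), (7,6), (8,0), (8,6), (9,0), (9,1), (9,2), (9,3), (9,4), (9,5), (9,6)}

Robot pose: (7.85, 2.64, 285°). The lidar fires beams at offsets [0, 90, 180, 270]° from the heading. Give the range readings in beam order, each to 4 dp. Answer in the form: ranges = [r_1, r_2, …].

beam 1: φ=0°, α=285°
  dir = (cos 285°, sin 285°) = (0.2588, -0.9659); from cell (7,2)
  next x-line at t=0.5796, next y-line at t=0.6626; Δt_x=3.8637, Δt_y=1.0353
    x: enter (8,2) at t=0.5796
    y: enter (8,1) at t=0.6626
    y: enter (8,0) at t=1.6979 ← occupied
  → r_1 = 1.6979
beam 2: φ=90°, α=15°
  dir = (cos 15°, sin 15°) = (0.9659, 0.2588); from cell (7,2)
  next x-line at t=0.1553, next y-line at t=1.3909; Δt_x=1.0353, Δt_y=3.8637
    x: enter (8,2) at t=0.1553
    x: enter (9,2) at t=1.1906 ← occupied
  → r_2 = 1.1906
beam 3: φ=180°, α=105°
  dir = (cos 105°, sin 105°) = (-0.2588, 0.9659); from cell (7,2)
  next x-line at t=3.2841, next y-line at t=0.3727; Δt_x=3.8637, Δt_y=1.0353
    y: enter (7,3) at t=0.3727
    y: enter (7,4) at t=1.4080
    y: enter (7,5) at t=2.4433
    x: enter (6,5) at t=3.2841 ← occupied
  → r_3 = 3.2841
beam 4: φ=270°, α=195°
  dir = (cos 195°, sin 195°) = (-0.9659, -0.2588); from cell (7,2)
  next x-line at t=0.8800, next y-line at t=2.4728; Δt_x=1.0353, Δt_y=3.8637
    x: enter (6,2) at t=0.8800 ← occupied
  → r_4 = 0.8800

ranges = [1.6979, 1.1906, 3.2841, 0.8800]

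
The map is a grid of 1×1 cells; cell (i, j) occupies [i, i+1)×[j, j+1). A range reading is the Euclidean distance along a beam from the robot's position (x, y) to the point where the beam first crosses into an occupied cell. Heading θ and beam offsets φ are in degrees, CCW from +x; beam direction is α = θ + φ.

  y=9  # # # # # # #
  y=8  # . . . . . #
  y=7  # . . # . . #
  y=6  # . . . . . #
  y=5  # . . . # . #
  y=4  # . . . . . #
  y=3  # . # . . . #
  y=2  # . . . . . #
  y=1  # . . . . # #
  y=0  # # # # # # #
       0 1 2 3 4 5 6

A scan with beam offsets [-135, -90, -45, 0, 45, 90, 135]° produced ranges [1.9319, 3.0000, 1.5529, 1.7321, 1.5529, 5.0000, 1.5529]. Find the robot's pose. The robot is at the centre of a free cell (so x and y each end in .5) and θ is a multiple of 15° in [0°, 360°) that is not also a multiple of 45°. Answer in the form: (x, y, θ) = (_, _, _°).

Enumerate (i+0.5, j+0.5, θ) over the 36 free cells and 16 admissible headings. For each, cast all 7 beams and compare to the given ranges.
  (1.5, 2.5, 30°): beam 1 = 1.5529 ≠ 1.9319 ✗
  (5.5, 7.5, 210°): beam 1 = 1.5529 ≠ 1.9319 ✗
  (1.5, 7.5, 105°): beam 1 = 3.0000 ≠ 1.9319 ✗
  (5.5, 6.5, 60°): beam 2 = 0.5774 ≠ 3.0000 ✗
  (1.5, 7.5, 300°): beam 1 = 0.5176 ≠ 1.9319 ✗
  …
  (2.5, 5.5, 210°): r_1=1.9319, r_2=3.0000, r_3=1.5529, r_4=1.7321, r_5=1.5529, r_6=5.0000, r_7=1.5529 — all match ✓
Only this pose fits every beam.

(x, y, θ) = (2.5, 5.5, 210°)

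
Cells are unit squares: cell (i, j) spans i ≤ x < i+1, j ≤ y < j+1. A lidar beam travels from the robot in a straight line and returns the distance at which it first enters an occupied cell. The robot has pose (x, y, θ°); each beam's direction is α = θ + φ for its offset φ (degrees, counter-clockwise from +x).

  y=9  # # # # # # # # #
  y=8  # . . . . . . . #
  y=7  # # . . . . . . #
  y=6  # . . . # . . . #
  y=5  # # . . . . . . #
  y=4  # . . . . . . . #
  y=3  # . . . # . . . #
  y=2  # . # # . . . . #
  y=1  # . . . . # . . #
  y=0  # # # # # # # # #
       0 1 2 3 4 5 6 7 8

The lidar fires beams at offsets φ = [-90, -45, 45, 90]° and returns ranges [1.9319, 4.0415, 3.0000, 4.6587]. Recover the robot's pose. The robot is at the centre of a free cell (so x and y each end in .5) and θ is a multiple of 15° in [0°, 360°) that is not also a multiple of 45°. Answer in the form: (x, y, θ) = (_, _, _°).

The pose lattice has 49·16 = 784 candidates. Test each by forward raycasting.
  (5.5, 7.5, 285°): beam 1 = 4.6587 ≠ 1.9319 ✗
  (1.5, 4.5, 285°): beam 1 = 0.5176 ≠ 1.9319 ✗
  (6.5, 1.5, 120°): beam 1 = 1.7321 ≠ 1.9319 ✗
  (5.5, 6.5, 255°): beam 1 = 0.5176 ≠ 1.9319 ✗
  (3.5, 6.5, 75°): beam 1 = 0.5176 ≠ 1.9319 ✗
  …
  (7.5, 5.5, 165°): r_1=1.9319, r_2=4.0415, r_3=3.0000, r_4=4.6587 — all match ✓
Only this pose fits every beam.

(x, y, θ) = (7.5, 5.5, 165°)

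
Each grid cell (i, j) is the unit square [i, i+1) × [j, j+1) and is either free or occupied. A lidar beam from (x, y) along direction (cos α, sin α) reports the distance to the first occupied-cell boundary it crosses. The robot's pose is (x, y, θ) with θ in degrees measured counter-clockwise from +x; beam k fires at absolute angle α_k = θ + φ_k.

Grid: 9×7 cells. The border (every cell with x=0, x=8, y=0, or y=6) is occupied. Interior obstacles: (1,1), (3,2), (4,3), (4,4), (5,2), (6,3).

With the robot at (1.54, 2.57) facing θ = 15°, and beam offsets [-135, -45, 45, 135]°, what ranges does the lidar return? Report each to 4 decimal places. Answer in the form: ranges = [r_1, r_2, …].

beam 1: φ=-135°, α=240°
  d=(-0.5000,-0.8660)  start (1,2)  tX=1.0800 tY=0.6582  stride 1/|dx|=2.0000 1/|dy|=1.1547
    cross y-line → (1,1), t=0.6582 (wall)
  → r_1 = 0.6582
beam 2: φ=-45°, α=330°
  d=(0.8660,-0.5000)  start (1,2)  tX=0.5312 tY=1.1400  stride 1/|dx|=1.1547 1/|dy|=2.0000
    cross x-line → (2,2), t=0.5312
    cross y-line → (2,1), t=1.1400
    cross x-line → (3,1), t=1.6859
    cross x-line → (4,1), t=2.8406
    cross y-line → (4,0), t=3.1400 (wall)
  → r_2 = 3.1400
beam 3: φ=45°, α=60°
  d=(0.5000,0.8660)  start (1,2)  tX=0.9200 tY=0.4965  stride 1/|dx|=2.0000 1/|dy|=1.1547
    cross y-line → (1,3), t=0.4965
    cross x-line → (2,3), t=0.9200
    cross y-line → (2,4), t=1.6512
    cross y-line → (2,5), t=2.8059
    cross x-line → (3,5), t=2.9200
    cross y-line → (3,6), t=3.9606 (wall)
  → r_3 = 3.9606
beam 4: φ=135°, α=150°
  d=(-0.8660,0.5000)  start (1,2)  tX=0.6235 tY=0.8600  stride 1/|dx|=1.1547 1/|dy|=2.0000
    cross x-line → (0,2), t=0.6235 (wall)
  → r_4 = 0.6235

ranges = [0.6582, 3.1400, 3.9606, 0.6235]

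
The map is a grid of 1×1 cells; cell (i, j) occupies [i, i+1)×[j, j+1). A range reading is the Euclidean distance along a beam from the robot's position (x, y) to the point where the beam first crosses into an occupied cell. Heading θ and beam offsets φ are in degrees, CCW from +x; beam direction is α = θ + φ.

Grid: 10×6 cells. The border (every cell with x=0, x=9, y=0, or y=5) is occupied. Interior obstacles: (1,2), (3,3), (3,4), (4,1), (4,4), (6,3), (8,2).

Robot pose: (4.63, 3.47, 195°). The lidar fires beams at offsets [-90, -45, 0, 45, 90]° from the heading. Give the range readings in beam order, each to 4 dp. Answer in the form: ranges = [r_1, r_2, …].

beam 1: φ=-90°, α=105°
  dir = (cos 105°, sin 105°) = (-0.2588, 0.9659); from cell (4,3)
  next x-line at t=2.4341, next y-line at t=0.5487; Δt_x=3.8637, Δt_y=1.0353
    y: enter (4,4) at t=0.5487 ← occupied
  → r_1 = 0.5487
beam 2: φ=-45°, α=150°
  dir = (cos 150°, sin 150°) = (-0.8660, 0.5000); from cell (4,3)
  next x-line at t=0.7275, next y-line at t=1.0600; Δt_x=1.1547, Δt_y=2.0000
    x: enter (3,3) at t=0.7275 ← occupied
  → r_2 = 0.7275
beam 3: φ=0°, α=195°
  dir = (cos 195°, sin 195°) = (-0.9659, -0.2588); from cell (4,3)
  next x-line at t=0.6522, next y-line at t=1.8159; Δt_x=1.0353, Δt_y=3.8637
    x: enter (3,3) at t=0.6522 ← occupied
  → r_3 = 0.6522
beam 4: φ=45°, α=240°
  dir = (cos 240°, sin 240°) = (-0.5000, -0.8660); from cell (4,3)
  next x-line at t=1.2600, next y-line at t=0.5427; Δt_x=2.0000, Δt_y=1.1547
    y: enter (4,2) at t=0.5427
    x: enter (3,2) at t=1.2600
    y: enter (3,1) at t=1.6974
    y: enter (3,0) at t=2.8521 ← occupied
  → r_4 = 2.8521
beam 5: φ=90°, α=285°
  dir = (cos 285°, sin 285°) = (0.2588, -0.9659); from cell (4,3)
  next x-line at t=1.4296, next y-line at t=0.4866; Δt_x=3.8637, Δt_y=1.0353
    y: enter (4,2) at t=0.4866
    x: enter (5,2) at t=1.4296
    y: enter (5,1) at t=1.5219
    y: enter (5,0) at t=2.5571 ← occupied
  → r_5 = 2.5571

ranges = [0.5487, 0.7275, 0.6522, 2.8521, 2.5571]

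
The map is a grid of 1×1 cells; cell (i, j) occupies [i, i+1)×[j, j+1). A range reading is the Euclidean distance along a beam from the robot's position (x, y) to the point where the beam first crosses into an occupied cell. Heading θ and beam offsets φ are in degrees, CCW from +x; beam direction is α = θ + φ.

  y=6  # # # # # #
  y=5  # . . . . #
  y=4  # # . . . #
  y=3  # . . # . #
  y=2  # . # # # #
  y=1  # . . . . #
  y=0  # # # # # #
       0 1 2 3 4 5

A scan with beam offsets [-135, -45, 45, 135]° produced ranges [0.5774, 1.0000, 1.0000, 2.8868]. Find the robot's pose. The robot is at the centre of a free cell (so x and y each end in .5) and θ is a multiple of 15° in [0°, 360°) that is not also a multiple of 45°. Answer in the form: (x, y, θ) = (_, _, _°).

(x, y, θ) = (2.5, 5.5, 195°)

Candidates: 15 free-cell centres × 16 headings = 240 poses. Raycast each; keep the one whose scan matches to 4 dp.
  (2.5, 5.5, 210°): beam 1 = 0.5176 ≠ 0.5774 ✗
  (4.5, 4.5, 195°): beam 1 = 1.0000 ≠ 0.5774 ✗
  (3.5, 4.5, 105°): beam 1 = 1.7321 ≠ 0.5774 ✗
  (1.5, 2.5, 60°): beam 1 = 1.5529 ≠ 0.5774 ✗
  …
  (2.5, 5.5, 195°): r_1=0.5774, r_2=1.0000, r_3=1.0000, r_4=2.8868 — all match ✓
Only this pose fits every beam.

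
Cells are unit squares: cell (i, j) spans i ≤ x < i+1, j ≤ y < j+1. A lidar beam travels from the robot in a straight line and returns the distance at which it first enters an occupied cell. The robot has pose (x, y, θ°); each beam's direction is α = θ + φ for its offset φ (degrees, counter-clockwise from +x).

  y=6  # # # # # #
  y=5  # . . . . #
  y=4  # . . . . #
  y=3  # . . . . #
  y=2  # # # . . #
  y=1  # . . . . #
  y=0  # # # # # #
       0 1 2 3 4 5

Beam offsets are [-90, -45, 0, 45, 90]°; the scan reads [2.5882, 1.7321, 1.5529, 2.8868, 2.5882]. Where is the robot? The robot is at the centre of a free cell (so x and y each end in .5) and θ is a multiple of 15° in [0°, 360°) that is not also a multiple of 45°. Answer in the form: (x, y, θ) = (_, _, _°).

(x, y, θ) = (3.5, 3.5, 15°)

The pose lattice has 18·16 = 288 candidates. Test each by forward raycasting.
  (4.5, 1.5, 105°): beam 1 = 0.5176 ≠ 2.5882 ✗
  (2.5, 4.5, 240°): beam 1 = 1.7321 ≠ 2.5882 ✗
  (2.5, 3.5, 15°): beam 1 = 0.5176 ≠ 2.5882 ✗
  …
  (3.5, 3.5, 15°): r_1=2.5882, r_2=1.7321, r_3=1.5529, r_4=2.8868, r_5=2.5882 — all match ✓
Unique over the lattice → pose = (3.5, 3.5, 15°).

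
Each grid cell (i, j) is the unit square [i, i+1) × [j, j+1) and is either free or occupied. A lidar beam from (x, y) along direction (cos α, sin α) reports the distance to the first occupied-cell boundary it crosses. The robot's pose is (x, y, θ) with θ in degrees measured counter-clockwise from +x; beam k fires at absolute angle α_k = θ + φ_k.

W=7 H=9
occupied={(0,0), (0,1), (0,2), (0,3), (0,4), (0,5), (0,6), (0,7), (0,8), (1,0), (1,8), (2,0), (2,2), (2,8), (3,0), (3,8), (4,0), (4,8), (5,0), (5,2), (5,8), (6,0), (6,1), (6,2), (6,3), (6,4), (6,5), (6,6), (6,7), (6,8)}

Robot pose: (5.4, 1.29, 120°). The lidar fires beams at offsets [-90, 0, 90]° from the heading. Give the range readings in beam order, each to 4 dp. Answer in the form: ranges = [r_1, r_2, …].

ranges = [0.6928, 7.7480, 0.5800]

beam 1: φ=-90°, α=30°
  dir = (cos 30°, sin 30°) = (0.8660, 0.5000); from cell (5,1)
  next x-line at t=0.6928, next y-line at t=1.4200; Δt_x=1.1547, Δt_y=2.0000
    x: enter (6,1) at t=0.6928 ← occupied
  → r_1 = 0.6928
beam 2: φ=0°, α=120°
  dir = (cos 120°, sin 120°) = (-0.5000, 0.8660); from cell (5,1)
  next x-line at t=0.8000, next y-line at t=0.8198; Δt_x=2.0000, Δt_y=1.1547
    x: enter (4,1) at t=0.8000
    y: enter (4,2) at t=0.8198
    y: enter (4,3) at t=1.9745
    x: enter (3,3) at t=2.8000
    y: enter (3,4) at t=3.1292
    y: enter (3,5) at t=4.2839
    x: enter (2,5) at t=4.8000
    y: enter (2,6) at t=5.4386
    y: enter (2,7) at t=6.5933
    x: enter (1,7) at t=6.8000
    y: enter (1,8) at t=7.7480 ← occupied
  → r_2 = 7.7480
beam 3: φ=90°, α=210°
  dir = (cos 210°, sin 210°) = (-0.8660, -0.5000); from cell (5,1)
  next x-line at t=0.4619, next y-line at t=0.5800; Δt_x=1.1547, Δt_y=2.0000
    x: enter (4,1) at t=0.4619
    y: enter (4,0) at t=0.5800 ← occupied
  → r_3 = 0.5800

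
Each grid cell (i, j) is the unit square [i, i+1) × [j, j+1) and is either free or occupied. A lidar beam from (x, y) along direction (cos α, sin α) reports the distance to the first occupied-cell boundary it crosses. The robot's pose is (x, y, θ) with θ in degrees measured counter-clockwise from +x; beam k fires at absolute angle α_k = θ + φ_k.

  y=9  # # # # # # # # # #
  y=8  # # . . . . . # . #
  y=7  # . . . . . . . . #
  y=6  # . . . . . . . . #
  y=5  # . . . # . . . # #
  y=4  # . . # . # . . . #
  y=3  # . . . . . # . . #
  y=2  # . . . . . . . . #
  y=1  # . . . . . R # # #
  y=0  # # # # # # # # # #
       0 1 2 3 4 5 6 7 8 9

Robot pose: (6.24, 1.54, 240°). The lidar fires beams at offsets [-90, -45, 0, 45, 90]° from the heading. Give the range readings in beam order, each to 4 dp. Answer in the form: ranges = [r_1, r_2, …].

beam 1: φ=-90°, α=150°
  dir = (cos 150°, sin 150°) = (-0.8660, 0.5000); from cell (6,1)
  next x-line at t=0.2771, next y-line at t=0.9200; Δt_x=1.1547, Δt_y=2.0000
    x: enter (5,1) at t=0.2771
    y: enter (5,2) at t=0.9200
    x: enter (4,2) at t=1.4318
    x: enter (3,2) at t=2.5865
    y: enter (3,3) at t=2.9200
    x: enter (2,3) at t=3.7412
    x: enter (1,3) at t=4.8959
    y: enter (1,4) at t=4.9200
    x: enter (0,4) at t=6.0506 ← occupied
  → r_1 = 6.0506
beam 2: φ=-45°, α=195°
  dir = (cos 195°, sin 195°) = (-0.9659, -0.2588); from cell (6,1)
  next x-line at t=0.2485, next y-line at t=2.0864; Δt_x=1.0353, Δt_y=3.8637
    x: enter (5,1) at t=0.2485
    x: enter (4,1) at t=1.2837
    y: enter (4,0) at t=2.0864 ← occupied
  → r_2 = 2.0864
beam 3: φ=0°, α=240°
  dir = (cos 240°, sin 240°) = (-0.5000, -0.8660); from cell (6,1)
  next x-line at t=0.4800, next y-line at t=0.6235; Δt_x=2.0000, Δt_y=1.1547
    x: enter (5,1) at t=0.4800
    y: enter (5,0) at t=0.6235 ← occupied
  → r_3 = 0.6235
beam 4: φ=45°, α=285°
  dir = (cos 285°, sin 285°) = (0.2588, -0.9659); from cell (6,1)
  next x-line at t=2.9364, next y-line at t=0.5590; Δt_x=3.8637, Δt_y=1.0353
    y: enter (6,0) at t=0.5590 ← occupied
  → r_4 = 0.5590
beam 5: φ=90°, α=330°
  dir = (cos 330°, sin 330°) = (0.8660, -0.5000); from cell (6,1)
  next x-line at t=0.8776, next y-line at t=1.0800; Δt_x=1.1547, Δt_y=2.0000
    x: enter (7,1) at t=0.8776 ← occupied
  → r_5 = 0.8776

ranges = [6.0506, 2.0864, 0.6235, 0.5590, 0.8776]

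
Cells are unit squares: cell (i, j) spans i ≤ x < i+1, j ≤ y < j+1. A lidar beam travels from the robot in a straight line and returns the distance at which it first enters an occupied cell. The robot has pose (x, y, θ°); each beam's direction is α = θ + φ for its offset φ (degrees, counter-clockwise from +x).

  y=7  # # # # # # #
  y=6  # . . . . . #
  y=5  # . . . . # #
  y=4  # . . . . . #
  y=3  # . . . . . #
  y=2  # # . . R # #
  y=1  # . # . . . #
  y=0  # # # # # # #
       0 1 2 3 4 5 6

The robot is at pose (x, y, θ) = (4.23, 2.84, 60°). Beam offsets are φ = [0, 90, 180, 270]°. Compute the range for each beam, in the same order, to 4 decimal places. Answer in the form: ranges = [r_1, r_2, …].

beam 1: φ=0°, α=60°
  direction (0.5000, 0.8660); cell (4,2); t to first gridline: x 1.5400, y 0.1848 (then +2.0000 / +1.1547)
    (4,3) via y @ 0.1848
    (4,4) via y @ 1.3395
    (5,4) via x @ 1.5400
    (5,5) via y @ 2.4942  # hit
  → r_1 = 2.4942
beam 2: φ=90°, α=150°
  direction (-0.8660, 0.5000); cell (4,2); t to first gridline: x 0.2656, y 0.3200 (then +1.1547 / +2.0000)
    (3,2) via x @ 0.2656
    (3,3) via y @ 0.3200
    (2,3) via x @ 1.4203
    (2,4) via y @ 2.3200
    (1,4) via x @ 2.5750
    (0,4) via x @ 3.7297  # hit
  → r_2 = 3.7297
beam 3: φ=180°, α=240°
  direction (-0.5000, -0.8660); cell (4,2); t to first gridline: x 0.4600, y 0.9699 (then +2.0000 / +1.1547)
    (3,2) via x @ 0.4600
    (3,1) via y @ 0.9699
    (3,0) via y @ 2.1246  # hit
  → r_3 = 2.1246
beam 4: φ=270°, α=330°
  direction (0.8660, -0.5000); cell (4,2); t to first gridline: x 0.8891, y 1.6800 (then +1.1547 / +2.0000)
    (5,2) via x @ 0.8891  # hit
  → r_4 = 0.8891

ranges = [2.4942, 3.7297, 2.1246, 0.8891]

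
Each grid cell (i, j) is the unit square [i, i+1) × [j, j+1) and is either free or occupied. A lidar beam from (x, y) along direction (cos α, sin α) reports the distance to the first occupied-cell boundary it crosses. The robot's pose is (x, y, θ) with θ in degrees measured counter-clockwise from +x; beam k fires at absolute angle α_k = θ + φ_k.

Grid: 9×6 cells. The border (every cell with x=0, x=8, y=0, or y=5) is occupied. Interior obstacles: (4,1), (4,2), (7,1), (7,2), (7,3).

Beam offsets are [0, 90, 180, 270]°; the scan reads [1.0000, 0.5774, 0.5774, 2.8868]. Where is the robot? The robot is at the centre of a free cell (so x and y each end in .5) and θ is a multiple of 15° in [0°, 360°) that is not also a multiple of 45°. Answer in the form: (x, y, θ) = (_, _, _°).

Candidates: 23 free-cell centres × 16 headings = 368 poses. Raycast each; keep the one whose scan matches to 4 dp.
  (4.5, 4.5, 285°): beam 1 = 1.5529 ≠ 1.0000 ✗
  (1.5, 1.5, 285°): beam 1 = 0.5176 ≠ 1.0000 ✗
  (1.5, 2.5, 345°): beam 1 = 2.5882 ≠ 1.0000 ✗
  …
  (1.5, 1.5, 120°): r_1=1.0000, r_2=0.5774, r_3=0.5774, r_4=2.8868 — all match ✓
Only this pose fits every beam.

(x, y, θ) = (1.5, 1.5, 120°)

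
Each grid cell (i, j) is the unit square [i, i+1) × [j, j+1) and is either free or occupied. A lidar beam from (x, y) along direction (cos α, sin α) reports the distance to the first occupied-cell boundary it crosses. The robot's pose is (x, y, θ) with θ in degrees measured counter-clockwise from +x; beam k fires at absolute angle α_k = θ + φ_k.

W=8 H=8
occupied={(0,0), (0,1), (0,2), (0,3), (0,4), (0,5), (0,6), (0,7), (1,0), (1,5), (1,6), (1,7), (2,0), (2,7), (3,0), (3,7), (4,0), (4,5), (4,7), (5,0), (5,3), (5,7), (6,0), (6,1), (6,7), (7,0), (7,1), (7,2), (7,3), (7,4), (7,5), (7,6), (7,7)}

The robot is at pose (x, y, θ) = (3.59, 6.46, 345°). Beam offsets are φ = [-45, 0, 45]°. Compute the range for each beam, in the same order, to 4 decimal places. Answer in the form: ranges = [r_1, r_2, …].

beam 1: φ=-45°, α=300°
  d=(0.5000,-0.8660)  start (3,6)  tX=0.8200 tY=0.5312  stride 1/|dx|=2.0000 1/|dy|=1.1547
    cross y-line → (3,5), t=0.5312
    cross x-line → (4,5), t=0.8200 (wall)
  → r_1 = 0.8200
beam 2: φ=0°, α=345°
  d=(0.9659,-0.2588)  start (3,6)  tX=0.4245 tY=1.7773  stride 1/|dx|=1.0353 1/|dy|=3.8637
    cross x-line → (4,6), t=0.4245
    cross x-line → (5,6), t=1.4597
    cross y-line → (5,5), t=1.7773
    cross x-line → (6,5), t=2.4950
    cross x-line → (7,5), t=3.5303 (wall)
  → r_2 = 3.5303
beam 3: φ=45°, α=30°
  d=(0.8660,0.5000)  start (3,6)  tX=0.4734 tY=1.0800  stride 1/|dx|=1.1547 1/|dy|=2.0000
    cross x-line → (4,6), t=0.4734
    cross y-line → (4,7), t=1.0800 (wall)
  → r_3 = 1.0800

ranges = [0.8200, 3.5303, 1.0800]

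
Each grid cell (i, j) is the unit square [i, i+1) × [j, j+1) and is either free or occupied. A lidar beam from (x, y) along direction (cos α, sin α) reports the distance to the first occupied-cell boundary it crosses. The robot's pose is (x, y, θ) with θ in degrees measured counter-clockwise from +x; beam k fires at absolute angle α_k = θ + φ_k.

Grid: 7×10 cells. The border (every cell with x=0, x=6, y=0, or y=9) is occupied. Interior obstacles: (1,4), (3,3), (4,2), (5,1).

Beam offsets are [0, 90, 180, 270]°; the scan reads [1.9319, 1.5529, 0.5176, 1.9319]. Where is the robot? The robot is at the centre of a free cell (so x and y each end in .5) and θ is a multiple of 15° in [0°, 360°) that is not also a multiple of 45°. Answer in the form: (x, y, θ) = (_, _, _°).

The pose lattice has 36·16 = 576 candidates. Test each by forward raycasting.
  (1.5, 8.5, 345°): beam 1 = 4.6587 ≠ 1.9319 ✗
  (5.5, 6.5, 120°): beam 1 = 2.8868 ≠ 1.9319 ✗
  (4.5, 6.5, 240°): beam 1 = 2.8868 ≠ 1.9319 ✗
  (4.5, 5.5, 210°): beam 1 = 2.8868 ≠ 1.9319 ✗
  (3.5, 2.5, 195°): beam 1 = 2.5882 ≠ 1.9319 ✗
  …
  (2.5, 1.5, 75°): r_1=1.9319, r_2=1.5529, r_3=0.5176, r_4=1.9319 — all match ✓
Only this pose fits every beam.

(x, y, θ) = (2.5, 1.5, 75°)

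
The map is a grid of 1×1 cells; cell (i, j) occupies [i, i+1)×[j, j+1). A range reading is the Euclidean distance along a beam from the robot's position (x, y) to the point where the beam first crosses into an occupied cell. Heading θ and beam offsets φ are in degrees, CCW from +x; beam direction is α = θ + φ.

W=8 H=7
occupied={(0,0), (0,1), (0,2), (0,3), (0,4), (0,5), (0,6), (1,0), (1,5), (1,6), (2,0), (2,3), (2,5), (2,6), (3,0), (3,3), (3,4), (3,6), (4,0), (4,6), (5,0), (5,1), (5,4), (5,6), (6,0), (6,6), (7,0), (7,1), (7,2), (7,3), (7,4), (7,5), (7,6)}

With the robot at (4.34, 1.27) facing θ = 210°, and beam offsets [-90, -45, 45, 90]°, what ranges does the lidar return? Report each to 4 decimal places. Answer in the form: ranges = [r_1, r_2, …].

ranges = [1.9976, 3.4578, 0.2795, 0.3118]

beam 1: φ=-90°, α=120°
  dir = (cos 120°, sin 120°) = (-0.5000, 0.8660); from cell (4,1)
  next x-line at t=0.6800, next y-line at t=0.8429; Δt_x=2.0000, Δt_y=1.1547
    x: enter (3,1) at t=0.6800
    y: enter (3,2) at t=0.8429
    y: enter (3,3) at t=1.9976 ← occupied
  → r_1 = 1.9976
beam 2: φ=-45°, α=165°
  dir = (cos 165°, sin 165°) = (-0.9659, 0.2588); from cell (4,1)
  next x-line at t=0.3520, next y-line at t=2.8205; Δt_x=1.0353, Δt_y=3.8637
    x: enter (3,1) at t=0.3520
    x: enter (2,1) at t=1.3873
    x: enter (1,1) at t=2.4225
    y: enter (1,2) at t=2.8205
    x: enter (0,2) at t=3.4578 ← occupied
  → r_2 = 3.4578
beam 3: φ=45°, α=255°
  dir = (cos 255°, sin 255°) = (-0.2588, -0.9659); from cell (4,1)
  next x-line at t=1.3137, next y-line at t=0.2795; Δt_x=3.8637, Δt_y=1.0353
    y: enter (4,0) at t=0.2795 ← occupied
  → r_3 = 0.2795
beam 4: φ=90°, α=300°
  dir = (cos 300°, sin 300°) = (0.5000, -0.8660); from cell (4,1)
  next x-line at t=1.3200, next y-line at t=0.3118; Δt_x=2.0000, Δt_y=1.1547
    y: enter (4,0) at t=0.3118 ← occupied
  → r_4 = 0.3118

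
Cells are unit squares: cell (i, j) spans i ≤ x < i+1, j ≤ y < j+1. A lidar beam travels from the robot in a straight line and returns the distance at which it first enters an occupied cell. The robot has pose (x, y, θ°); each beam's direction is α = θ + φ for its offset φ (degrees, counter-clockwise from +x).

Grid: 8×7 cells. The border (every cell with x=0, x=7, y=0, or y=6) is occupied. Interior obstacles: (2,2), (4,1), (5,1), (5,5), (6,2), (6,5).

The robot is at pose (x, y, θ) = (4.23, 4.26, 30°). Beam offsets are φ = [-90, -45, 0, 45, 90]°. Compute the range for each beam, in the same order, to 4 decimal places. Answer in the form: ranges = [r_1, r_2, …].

beam 1: φ=-90°, α=300°
  direction (0.5000, -0.8660); cell (4,4); t to first gridline: x 1.5400, y 0.3002 (then +2.0000 / +1.1547)
    (4,3) via y @ 0.3002
    (4,2) via y @ 1.4549
    (5,2) via x @ 1.5400
    (5,1) via y @ 2.6096  # hit
  → r_1 = 2.6096
beam 2: φ=-45°, α=345°
  direction (0.9659, -0.2588); cell (4,4); t to first gridline: x 0.7972, y 1.0046 (then +1.0353 / +3.8637)
    (5,4) via x @ 0.7972
    (5,3) via y @ 1.0046
    (6,3) via x @ 1.8324
    (7,3) via x @ 2.8677  # hit
  → r_2 = 2.8677
beam 3: φ=0°, α=30°
  direction (0.8660, 0.5000); cell (4,4); t to first gridline: x 0.8891, y 1.4800 (then +1.1547 / +2.0000)
    (5,4) via x @ 0.8891
    (5,5) via y @ 1.4800  # hit
  → r_3 = 1.4800
beam 4: φ=45°, α=75°
  direction (0.2588, 0.9659); cell (4,4); t to first gridline: x 2.9751, y 0.7661 (then +3.8637 / +1.0353)
    (4,5) via y @ 0.7661
    (4,6) via y @ 1.8014  # hit
  → r_4 = 1.8014
beam 5: φ=90°, α=120°
  direction (-0.5000, 0.8660); cell (4,4); t to first gridline: x 0.4600, y 0.8545 (then +2.0000 / +1.1547)
    (3,4) via x @ 0.4600
    (3,5) via y @ 0.8545
    (3,6) via y @ 2.0092  # hit
  → r_5 = 2.0092

ranges = [2.6096, 2.8677, 1.4800, 1.8014, 2.0092]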